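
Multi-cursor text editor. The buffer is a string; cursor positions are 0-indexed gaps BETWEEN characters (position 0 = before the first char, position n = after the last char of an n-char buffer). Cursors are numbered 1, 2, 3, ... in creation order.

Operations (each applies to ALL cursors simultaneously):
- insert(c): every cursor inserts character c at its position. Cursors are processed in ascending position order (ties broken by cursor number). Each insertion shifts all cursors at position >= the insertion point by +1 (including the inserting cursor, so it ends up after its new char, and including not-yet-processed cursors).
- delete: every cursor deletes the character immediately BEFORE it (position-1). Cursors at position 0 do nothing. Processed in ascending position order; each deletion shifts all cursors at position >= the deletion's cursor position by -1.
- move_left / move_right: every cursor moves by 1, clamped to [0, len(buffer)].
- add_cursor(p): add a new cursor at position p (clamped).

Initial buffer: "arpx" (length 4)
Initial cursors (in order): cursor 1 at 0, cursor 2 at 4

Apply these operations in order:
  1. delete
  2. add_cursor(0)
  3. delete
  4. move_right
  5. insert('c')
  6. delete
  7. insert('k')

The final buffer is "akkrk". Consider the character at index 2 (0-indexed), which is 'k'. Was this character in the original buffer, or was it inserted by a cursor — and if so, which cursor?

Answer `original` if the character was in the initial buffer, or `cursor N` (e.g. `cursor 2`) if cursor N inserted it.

Answer: cursor 3

Derivation:
After op 1 (delete): buffer="arp" (len 3), cursors c1@0 c2@3, authorship ...
After op 2 (add_cursor(0)): buffer="arp" (len 3), cursors c1@0 c3@0 c2@3, authorship ...
After op 3 (delete): buffer="ar" (len 2), cursors c1@0 c3@0 c2@2, authorship ..
After op 4 (move_right): buffer="ar" (len 2), cursors c1@1 c3@1 c2@2, authorship ..
After op 5 (insert('c')): buffer="accrc" (len 5), cursors c1@3 c3@3 c2@5, authorship .13.2
After op 6 (delete): buffer="ar" (len 2), cursors c1@1 c3@1 c2@2, authorship ..
After op 7 (insert('k')): buffer="akkrk" (len 5), cursors c1@3 c3@3 c2@5, authorship .13.2
Authorship (.=original, N=cursor N): . 1 3 . 2
Index 2: author = 3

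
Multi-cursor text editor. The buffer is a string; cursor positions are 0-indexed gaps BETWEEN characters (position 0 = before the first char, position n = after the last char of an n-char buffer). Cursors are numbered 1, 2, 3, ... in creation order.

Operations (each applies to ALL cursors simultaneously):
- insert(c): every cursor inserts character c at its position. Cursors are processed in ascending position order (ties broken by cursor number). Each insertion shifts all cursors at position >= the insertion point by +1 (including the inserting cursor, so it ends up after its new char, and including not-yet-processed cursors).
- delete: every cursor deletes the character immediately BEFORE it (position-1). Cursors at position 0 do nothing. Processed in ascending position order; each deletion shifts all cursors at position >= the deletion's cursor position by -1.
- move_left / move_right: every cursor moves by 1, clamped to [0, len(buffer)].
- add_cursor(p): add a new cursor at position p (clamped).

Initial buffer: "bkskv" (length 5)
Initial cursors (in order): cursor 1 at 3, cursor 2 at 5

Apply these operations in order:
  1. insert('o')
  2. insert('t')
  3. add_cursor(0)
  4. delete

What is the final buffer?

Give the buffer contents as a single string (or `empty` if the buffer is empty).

After op 1 (insert('o')): buffer="bksokvo" (len 7), cursors c1@4 c2@7, authorship ...1..2
After op 2 (insert('t')): buffer="bksotkvot" (len 9), cursors c1@5 c2@9, authorship ...11..22
After op 3 (add_cursor(0)): buffer="bksotkvot" (len 9), cursors c3@0 c1@5 c2@9, authorship ...11..22
After op 4 (delete): buffer="bksokvo" (len 7), cursors c3@0 c1@4 c2@7, authorship ...1..2

Answer: bksokvo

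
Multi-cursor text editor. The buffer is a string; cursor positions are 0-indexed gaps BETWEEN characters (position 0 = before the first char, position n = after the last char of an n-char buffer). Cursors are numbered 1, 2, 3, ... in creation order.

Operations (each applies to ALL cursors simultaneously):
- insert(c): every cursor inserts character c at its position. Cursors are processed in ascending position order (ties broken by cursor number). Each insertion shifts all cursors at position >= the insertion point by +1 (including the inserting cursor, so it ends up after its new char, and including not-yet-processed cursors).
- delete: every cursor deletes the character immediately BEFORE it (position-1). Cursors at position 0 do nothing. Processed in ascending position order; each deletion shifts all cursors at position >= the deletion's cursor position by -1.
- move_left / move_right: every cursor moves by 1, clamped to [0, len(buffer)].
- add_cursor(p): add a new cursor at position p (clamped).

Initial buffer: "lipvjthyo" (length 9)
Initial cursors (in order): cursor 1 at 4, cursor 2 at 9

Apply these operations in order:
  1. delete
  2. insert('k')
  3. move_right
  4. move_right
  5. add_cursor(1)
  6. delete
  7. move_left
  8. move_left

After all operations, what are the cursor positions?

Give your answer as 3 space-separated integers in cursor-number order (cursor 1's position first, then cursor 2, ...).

Answer: 2 4 0

Derivation:
After op 1 (delete): buffer="lipjthy" (len 7), cursors c1@3 c2@7, authorship .......
After op 2 (insert('k')): buffer="lipkjthyk" (len 9), cursors c1@4 c2@9, authorship ...1....2
After op 3 (move_right): buffer="lipkjthyk" (len 9), cursors c1@5 c2@9, authorship ...1....2
After op 4 (move_right): buffer="lipkjthyk" (len 9), cursors c1@6 c2@9, authorship ...1....2
After op 5 (add_cursor(1)): buffer="lipkjthyk" (len 9), cursors c3@1 c1@6 c2@9, authorship ...1....2
After op 6 (delete): buffer="ipkjhy" (len 6), cursors c3@0 c1@4 c2@6, authorship ..1...
After op 7 (move_left): buffer="ipkjhy" (len 6), cursors c3@0 c1@3 c2@5, authorship ..1...
After op 8 (move_left): buffer="ipkjhy" (len 6), cursors c3@0 c1@2 c2@4, authorship ..1...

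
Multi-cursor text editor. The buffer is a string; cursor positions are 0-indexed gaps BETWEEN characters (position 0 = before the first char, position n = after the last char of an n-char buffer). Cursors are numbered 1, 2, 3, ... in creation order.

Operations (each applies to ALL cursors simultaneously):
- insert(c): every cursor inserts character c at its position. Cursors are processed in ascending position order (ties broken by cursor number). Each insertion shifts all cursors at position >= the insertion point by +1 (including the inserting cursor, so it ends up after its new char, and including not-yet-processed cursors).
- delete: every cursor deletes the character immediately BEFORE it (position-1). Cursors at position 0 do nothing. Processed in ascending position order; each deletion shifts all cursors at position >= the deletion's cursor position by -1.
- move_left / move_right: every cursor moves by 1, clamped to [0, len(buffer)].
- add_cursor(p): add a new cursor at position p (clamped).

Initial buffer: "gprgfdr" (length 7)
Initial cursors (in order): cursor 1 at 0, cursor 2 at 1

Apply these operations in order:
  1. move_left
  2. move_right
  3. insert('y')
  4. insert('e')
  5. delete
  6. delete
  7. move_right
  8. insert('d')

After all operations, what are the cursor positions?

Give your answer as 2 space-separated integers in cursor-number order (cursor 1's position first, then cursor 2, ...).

After op 1 (move_left): buffer="gprgfdr" (len 7), cursors c1@0 c2@0, authorship .......
After op 2 (move_right): buffer="gprgfdr" (len 7), cursors c1@1 c2@1, authorship .......
After op 3 (insert('y')): buffer="gyyprgfdr" (len 9), cursors c1@3 c2@3, authorship .12......
After op 4 (insert('e')): buffer="gyyeeprgfdr" (len 11), cursors c1@5 c2@5, authorship .1212......
After op 5 (delete): buffer="gyyprgfdr" (len 9), cursors c1@3 c2@3, authorship .12......
After op 6 (delete): buffer="gprgfdr" (len 7), cursors c1@1 c2@1, authorship .......
After op 7 (move_right): buffer="gprgfdr" (len 7), cursors c1@2 c2@2, authorship .......
After op 8 (insert('d')): buffer="gpddrgfdr" (len 9), cursors c1@4 c2@4, authorship ..12.....

Answer: 4 4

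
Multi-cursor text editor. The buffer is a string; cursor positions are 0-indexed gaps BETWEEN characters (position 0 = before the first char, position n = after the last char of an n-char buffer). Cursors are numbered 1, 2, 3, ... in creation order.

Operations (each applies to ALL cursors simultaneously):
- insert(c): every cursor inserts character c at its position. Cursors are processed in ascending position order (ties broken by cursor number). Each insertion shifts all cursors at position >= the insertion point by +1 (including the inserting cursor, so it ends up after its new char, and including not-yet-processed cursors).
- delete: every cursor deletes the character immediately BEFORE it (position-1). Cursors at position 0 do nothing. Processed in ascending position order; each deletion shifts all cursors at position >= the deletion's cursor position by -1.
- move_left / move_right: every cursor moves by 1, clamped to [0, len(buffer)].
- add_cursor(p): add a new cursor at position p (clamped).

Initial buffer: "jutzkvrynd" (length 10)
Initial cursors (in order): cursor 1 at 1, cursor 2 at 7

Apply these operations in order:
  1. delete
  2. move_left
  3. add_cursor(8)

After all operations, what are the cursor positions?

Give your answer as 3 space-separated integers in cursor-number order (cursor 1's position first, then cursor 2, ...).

Answer: 0 4 8

Derivation:
After op 1 (delete): buffer="utzkvynd" (len 8), cursors c1@0 c2@5, authorship ........
After op 2 (move_left): buffer="utzkvynd" (len 8), cursors c1@0 c2@4, authorship ........
After op 3 (add_cursor(8)): buffer="utzkvynd" (len 8), cursors c1@0 c2@4 c3@8, authorship ........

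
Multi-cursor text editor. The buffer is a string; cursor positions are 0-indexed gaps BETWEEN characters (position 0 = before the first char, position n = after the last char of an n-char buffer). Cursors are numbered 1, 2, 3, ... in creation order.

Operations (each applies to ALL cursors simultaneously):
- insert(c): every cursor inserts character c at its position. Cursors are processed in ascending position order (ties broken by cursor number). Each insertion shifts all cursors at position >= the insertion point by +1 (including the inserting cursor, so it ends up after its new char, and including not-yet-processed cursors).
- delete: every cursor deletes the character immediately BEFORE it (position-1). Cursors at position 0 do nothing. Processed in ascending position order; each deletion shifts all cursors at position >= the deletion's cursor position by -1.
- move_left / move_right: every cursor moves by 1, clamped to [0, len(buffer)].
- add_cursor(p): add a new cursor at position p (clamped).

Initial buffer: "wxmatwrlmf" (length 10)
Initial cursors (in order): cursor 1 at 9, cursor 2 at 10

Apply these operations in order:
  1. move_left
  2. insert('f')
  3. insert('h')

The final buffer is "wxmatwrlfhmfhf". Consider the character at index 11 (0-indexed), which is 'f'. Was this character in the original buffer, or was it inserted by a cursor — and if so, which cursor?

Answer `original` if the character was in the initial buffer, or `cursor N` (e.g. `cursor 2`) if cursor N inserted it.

Answer: cursor 2

Derivation:
After op 1 (move_left): buffer="wxmatwrlmf" (len 10), cursors c1@8 c2@9, authorship ..........
After op 2 (insert('f')): buffer="wxmatwrlfmff" (len 12), cursors c1@9 c2@11, authorship ........1.2.
After op 3 (insert('h')): buffer="wxmatwrlfhmfhf" (len 14), cursors c1@10 c2@13, authorship ........11.22.
Authorship (.=original, N=cursor N): . . . . . . . . 1 1 . 2 2 .
Index 11: author = 2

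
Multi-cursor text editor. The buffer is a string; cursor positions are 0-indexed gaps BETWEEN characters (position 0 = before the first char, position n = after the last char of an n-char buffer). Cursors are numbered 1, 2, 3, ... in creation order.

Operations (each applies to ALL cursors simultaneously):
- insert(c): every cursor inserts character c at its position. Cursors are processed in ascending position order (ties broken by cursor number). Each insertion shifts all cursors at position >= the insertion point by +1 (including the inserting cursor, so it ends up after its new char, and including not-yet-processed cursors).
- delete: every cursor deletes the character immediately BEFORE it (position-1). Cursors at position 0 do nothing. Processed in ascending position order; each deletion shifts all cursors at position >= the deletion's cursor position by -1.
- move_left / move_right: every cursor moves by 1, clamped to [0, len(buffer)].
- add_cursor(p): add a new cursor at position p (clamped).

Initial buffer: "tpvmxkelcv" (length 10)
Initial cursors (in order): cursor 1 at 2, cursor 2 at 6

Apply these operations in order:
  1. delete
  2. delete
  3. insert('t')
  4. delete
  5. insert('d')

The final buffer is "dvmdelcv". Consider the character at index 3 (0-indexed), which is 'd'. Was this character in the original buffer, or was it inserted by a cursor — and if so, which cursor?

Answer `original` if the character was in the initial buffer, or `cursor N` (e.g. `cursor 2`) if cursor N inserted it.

Answer: cursor 2

Derivation:
After op 1 (delete): buffer="tvmxelcv" (len 8), cursors c1@1 c2@4, authorship ........
After op 2 (delete): buffer="vmelcv" (len 6), cursors c1@0 c2@2, authorship ......
After op 3 (insert('t')): buffer="tvmtelcv" (len 8), cursors c1@1 c2@4, authorship 1..2....
After op 4 (delete): buffer="vmelcv" (len 6), cursors c1@0 c2@2, authorship ......
After op 5 (insert('d')): buffer="dvmdelcv" (len 8), cursors c1@1 c2@4, authorship 1..2....
Authorship (.=original, N=cursor N): 1 . . 2 . . . .
Index 3: author = 2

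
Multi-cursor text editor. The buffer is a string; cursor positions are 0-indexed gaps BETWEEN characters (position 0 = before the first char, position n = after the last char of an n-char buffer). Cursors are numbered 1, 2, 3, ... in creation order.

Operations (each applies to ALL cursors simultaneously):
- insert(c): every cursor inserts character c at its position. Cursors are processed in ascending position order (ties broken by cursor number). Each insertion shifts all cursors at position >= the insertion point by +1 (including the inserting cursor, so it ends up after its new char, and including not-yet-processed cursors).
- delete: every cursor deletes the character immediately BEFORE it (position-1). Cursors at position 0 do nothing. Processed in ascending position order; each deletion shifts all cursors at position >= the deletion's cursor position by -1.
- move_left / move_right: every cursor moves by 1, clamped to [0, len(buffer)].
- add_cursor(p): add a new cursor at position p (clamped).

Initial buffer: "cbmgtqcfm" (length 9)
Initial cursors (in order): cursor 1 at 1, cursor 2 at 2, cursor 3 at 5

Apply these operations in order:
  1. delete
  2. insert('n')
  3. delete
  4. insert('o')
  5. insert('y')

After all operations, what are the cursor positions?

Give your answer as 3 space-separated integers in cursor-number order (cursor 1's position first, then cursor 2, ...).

After op 1 (delete): buffer="mgqcfm" (len 6), cursors c1@0 c2@0 c3@2, authorship ......
After op 2 (insert('n')): buffer="nnmgnqcfm" (len 9), cursors c1@2 c2@2 c3@5, authorship 12..3....
After op 3 (delete): buffer="mgqcfm" (len 6), cursors c1@0 c2@0 c3@2, authorship ......
After op 4 (insert('o')): buffer="oomgoqcfm" (len 9), cursors c1@2 c2@2 c3@5, authorship 12..3....
After op 5 (insert('y')): buffer="ooyymgoyqcfm" (len 12), cursors c1@4 c2@4 c3@8, authorship 1212..33....

Answer: 4 4 8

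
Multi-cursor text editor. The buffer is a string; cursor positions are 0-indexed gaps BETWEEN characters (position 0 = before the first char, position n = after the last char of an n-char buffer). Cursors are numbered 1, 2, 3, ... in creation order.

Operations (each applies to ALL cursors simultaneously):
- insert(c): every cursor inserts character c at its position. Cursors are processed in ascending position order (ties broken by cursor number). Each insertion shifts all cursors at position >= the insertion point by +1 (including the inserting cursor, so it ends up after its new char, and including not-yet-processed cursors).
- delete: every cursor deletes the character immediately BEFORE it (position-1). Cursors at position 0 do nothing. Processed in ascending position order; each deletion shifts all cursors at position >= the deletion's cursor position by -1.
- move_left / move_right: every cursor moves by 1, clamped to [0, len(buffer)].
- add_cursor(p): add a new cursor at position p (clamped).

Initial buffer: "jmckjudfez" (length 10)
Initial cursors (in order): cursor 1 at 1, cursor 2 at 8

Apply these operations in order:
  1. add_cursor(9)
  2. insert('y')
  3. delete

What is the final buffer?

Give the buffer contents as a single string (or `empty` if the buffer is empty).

After op 1 (add_cursor(9)): buffer="jmckjudfez" (len 10), cursors c1@1 c2@8 c3@9, authorship ..........
After op 2 (insert('y')): buffer="jymckjudfyeyz" (len 13), cursors c1@2 c2@10 c3@12, authorship .1.......2.3.
After op 3 (delete): buffer="jmckjudfez" (len 10), cursors c1@1 c2@8 c3@9, authorship ..........

Answer: jmckjudfez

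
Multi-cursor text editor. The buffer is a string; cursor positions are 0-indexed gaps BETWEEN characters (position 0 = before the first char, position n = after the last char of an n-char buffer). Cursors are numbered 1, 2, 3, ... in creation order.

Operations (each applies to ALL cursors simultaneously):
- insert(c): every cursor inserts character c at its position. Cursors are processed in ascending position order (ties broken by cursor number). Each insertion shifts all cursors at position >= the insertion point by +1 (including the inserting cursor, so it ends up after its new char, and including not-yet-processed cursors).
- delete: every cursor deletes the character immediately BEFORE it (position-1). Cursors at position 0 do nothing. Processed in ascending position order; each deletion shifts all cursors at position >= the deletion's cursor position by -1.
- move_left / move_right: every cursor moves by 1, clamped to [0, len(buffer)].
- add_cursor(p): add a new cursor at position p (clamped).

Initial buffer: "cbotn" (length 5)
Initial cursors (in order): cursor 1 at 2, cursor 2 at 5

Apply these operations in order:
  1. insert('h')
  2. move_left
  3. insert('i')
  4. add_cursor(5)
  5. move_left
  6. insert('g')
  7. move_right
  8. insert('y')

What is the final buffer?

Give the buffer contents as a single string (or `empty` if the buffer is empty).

Answer: cbgiyhgoytngiyh

Derivation:
After op 1 (insert('h')): buffer="cbhotnh" (len 7), cursors c1@3 c2@7, authorship ..1...2
After op 2 (move_left): buffer="cbhotnh" (len 7), cursors c1@2 c2@6, authorship ..1...2
After op 3 (insert('i')): buffer="cbihotnih" (len 9), cursors c1@3 c2@8, authorship ..11...22
After op 4 (add_cursor(5)): buffer="cbihotnih" (len 9), cursors c1@3 c3@5 c2@8, authorship ..11...22
After op 5 (move_left): buffer="cbihotnih" (len 9), cursors c1@2 c3@4 c2@7, authorship ..11...22
After op 6 (insert('g')): buffer="cbgihgotngih" (len 12), cursors c1@3 c3@6 c2@10, authorship ..1113...222
After op 7 (move_right): buffer="cbgihgotngih" (len 12), cursors c1@4 c3@7 c2@11, authorship ..1113...222
After op 8 (insert('y')): buffer="cbgiyhgoytngiyh" (len 15), cursors c1@5 c3@9 c2@14, authorship ..11113.3..2222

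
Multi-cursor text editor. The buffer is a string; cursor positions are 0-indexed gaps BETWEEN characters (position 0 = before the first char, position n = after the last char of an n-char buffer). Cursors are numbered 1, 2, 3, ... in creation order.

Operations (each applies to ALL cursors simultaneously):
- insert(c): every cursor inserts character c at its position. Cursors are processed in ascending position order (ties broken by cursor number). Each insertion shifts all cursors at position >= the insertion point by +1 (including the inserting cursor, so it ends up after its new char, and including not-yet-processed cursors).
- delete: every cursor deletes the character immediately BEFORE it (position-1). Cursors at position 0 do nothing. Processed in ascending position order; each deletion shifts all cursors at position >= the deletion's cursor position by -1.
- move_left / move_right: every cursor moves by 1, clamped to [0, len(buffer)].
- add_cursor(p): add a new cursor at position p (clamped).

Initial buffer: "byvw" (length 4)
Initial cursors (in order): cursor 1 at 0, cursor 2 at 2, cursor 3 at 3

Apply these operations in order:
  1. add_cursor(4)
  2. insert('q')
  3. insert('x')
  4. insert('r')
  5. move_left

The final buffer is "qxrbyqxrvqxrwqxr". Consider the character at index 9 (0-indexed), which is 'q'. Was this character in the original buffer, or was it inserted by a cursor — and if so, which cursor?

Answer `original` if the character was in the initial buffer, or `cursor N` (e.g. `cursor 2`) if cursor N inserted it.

After op 1 (add_cursor(4)): buffer="byvw" (len 4), cursors c1@0 c2@2 c3@3 c4@4, authorship ....
After op 2 (insert('q')): buffer="qbyqvqwq" (len 8), cursors c1@1 c2@4 c3@6 c4@8, authorship 1..2.3.4
After op 3 (insert('x')): buffer="qxbyqxvqxwqx" (len 12), cursors c1@2 c2@6 c3@9 c4@12, authorship 11..22.33.44
After op 4 (insert('r')): buffer="qxrbyqxrvqxrwqxr" (len 16), cursors c1@3 c2@8 c3@12 c4@16, authorship 111..222.333.444
After op 5 (move_left): buffer="qxrbyqxrvqxrwqxr" (len 16), cursors c1@2 c2@7 c3@11 c4@15, authorship 111..222.333.444
Authorship (.=original, N=cursor N): 1 1 1 . . 2 2 2 . 3 3 3 . 4 4 4
Index 9: author = 3

Answer: cursor 3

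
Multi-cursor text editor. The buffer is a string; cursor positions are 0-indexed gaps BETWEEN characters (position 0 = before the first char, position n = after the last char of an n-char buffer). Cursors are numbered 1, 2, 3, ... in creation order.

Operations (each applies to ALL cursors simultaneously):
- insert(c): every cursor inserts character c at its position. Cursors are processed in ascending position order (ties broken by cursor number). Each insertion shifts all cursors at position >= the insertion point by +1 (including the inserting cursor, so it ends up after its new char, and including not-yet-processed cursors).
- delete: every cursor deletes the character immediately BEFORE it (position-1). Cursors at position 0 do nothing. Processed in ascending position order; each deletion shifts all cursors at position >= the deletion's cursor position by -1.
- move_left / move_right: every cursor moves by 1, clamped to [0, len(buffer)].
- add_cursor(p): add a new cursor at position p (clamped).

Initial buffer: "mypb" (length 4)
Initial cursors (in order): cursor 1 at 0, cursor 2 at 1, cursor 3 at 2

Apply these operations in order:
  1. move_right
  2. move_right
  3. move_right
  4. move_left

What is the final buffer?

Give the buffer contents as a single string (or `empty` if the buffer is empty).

After op 1 (move_right): buffer="mypb" (len 4), cursors c1@1 c2@2 c3@3, authorship ....
After op 2 (move_right): buffer="mypb" (len 4), cursors c1@2 c2@3 c3@4, authorship ....
After op 3 (move_right): buffer="mypb" (len 4), cursors c1@3 c2@4 c3@4, authorship ....
After op 4 (move_left): buffer="mypb" (len 4), cursors c1@2 c2@3 c3@3, authorship ....

Answer: mypb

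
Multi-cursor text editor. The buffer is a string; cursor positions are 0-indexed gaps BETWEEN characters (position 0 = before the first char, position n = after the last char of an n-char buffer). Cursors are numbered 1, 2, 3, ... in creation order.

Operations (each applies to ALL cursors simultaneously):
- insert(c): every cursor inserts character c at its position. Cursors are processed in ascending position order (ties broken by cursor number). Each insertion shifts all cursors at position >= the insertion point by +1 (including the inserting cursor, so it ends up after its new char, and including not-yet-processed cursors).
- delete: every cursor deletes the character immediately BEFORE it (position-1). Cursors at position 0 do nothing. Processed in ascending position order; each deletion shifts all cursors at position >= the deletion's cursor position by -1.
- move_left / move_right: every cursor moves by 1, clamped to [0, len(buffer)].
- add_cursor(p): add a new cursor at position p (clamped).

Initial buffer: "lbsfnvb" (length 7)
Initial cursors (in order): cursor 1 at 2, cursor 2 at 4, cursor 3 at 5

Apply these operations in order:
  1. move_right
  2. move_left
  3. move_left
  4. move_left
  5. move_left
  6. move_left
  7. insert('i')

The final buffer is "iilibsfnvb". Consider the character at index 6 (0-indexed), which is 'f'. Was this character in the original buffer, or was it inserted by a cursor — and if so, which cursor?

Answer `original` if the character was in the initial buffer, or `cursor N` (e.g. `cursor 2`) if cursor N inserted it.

Answer: original

Derivation:
After op 1 (move_right): buffer="lbsfnvb" (len 7), cursors c1@3 c2@5 c3@6, authorship .......
After op 2 (move_left): buffer="lbsfnvb" (len 7), cursors c1@2 c2@4 c3@5, authorship .......
After op 3 (move_left): buffer="lbsfnvb" (len 7), cursors c1@1 c2@3 c3@4, authorship .......
After op 4 (move_left): buffer="lbsfnvb" (len 7), cursors c1@0 c2@2 c3@3, authorship .......
After op 5 (move_left): buffer="lbsfnvb" (len 7), cursors c1@0 c2@1 c3@2, authorship .......
After op 6 (move_left): buffer="lbsfnvb" (len 7), cursors c1@0 c2@0 c3@1, authorship .......
After op 7 (insert('i')): buffer="iilibsfnvb" (len 10), cursors c1@2 c2@2 c3@4, authorship 12.3......
Authorship (.=original, N=cursor N): 1 2 . 3 . . . . . .
Index 6: author = original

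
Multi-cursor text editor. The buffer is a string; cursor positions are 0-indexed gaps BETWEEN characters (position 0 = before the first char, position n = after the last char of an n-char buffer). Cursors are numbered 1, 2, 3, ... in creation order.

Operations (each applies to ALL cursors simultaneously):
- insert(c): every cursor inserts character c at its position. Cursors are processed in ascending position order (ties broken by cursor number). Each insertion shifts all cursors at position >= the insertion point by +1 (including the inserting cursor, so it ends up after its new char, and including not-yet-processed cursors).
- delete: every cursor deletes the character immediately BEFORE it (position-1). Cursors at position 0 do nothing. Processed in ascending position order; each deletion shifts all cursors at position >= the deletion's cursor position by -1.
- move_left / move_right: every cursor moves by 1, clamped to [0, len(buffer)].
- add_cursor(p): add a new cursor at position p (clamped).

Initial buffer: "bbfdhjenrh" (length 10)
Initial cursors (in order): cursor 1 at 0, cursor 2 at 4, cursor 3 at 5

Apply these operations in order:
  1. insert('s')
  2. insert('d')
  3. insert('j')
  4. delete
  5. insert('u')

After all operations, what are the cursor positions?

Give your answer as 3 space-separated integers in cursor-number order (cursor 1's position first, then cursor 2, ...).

After op 1 (insert('s')): buffer="sbbfdshsjenrh" (len 13), cursors c1@1 c2@6 c3@8, authorship 1....2.3.....
After op 2 (insert('d')): buffer="sdbbfdsdhsdjenrh" (len 16), cursors c1@2 c2@8 c3@11, authorship 11....22.33.....
After op 3 (insert('j')): buffer="sdjbbfdsdjhsdjjenrh" (len 19), cursors c1@3 c2@10 c3@14, authorship 111....222.333.....
After op 4 (delete): buffer="sdbbfdsdhsdjenrh" (len 16), cursors c1@2 c2@8 c3@11, authorship 11....22.33.....
After op 5 (insert('u')): buffer="sdubbfdsduhsdujenrh" (len 19), cursors c1@3 c2@10 c3@14, authorship 111....222.333.....

Answer: 3 10 14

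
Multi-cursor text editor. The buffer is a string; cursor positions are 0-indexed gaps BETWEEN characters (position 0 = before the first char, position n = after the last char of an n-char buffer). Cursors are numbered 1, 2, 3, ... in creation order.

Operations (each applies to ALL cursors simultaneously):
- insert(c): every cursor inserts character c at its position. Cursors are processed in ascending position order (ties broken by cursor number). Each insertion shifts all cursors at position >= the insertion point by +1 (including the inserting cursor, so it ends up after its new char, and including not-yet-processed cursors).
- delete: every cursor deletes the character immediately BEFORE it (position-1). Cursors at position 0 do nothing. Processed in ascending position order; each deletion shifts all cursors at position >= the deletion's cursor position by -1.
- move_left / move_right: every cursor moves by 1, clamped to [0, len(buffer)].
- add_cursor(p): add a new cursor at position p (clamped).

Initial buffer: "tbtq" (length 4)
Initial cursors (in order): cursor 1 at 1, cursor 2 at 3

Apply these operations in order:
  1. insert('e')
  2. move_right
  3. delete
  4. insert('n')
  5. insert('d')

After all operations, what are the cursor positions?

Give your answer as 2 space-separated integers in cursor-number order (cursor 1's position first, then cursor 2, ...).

Answer: 4 8

Derivation:
After op 1 (insert('e')): buffer="tebteq" (len 6), cursors c1@2 c2@5, authorship .1..2.
After op 2 (move_right): buffer="tebteq" (len 6), cursors c1@3 c2@6, authorship .1..2.
After op 3 (delete): buffer="tete" (len 4), cursors c1@2 c2@4, authorship .1.2
After op 4 (insert('n')): buffer="tenten" (len 6), cursors c1@3 c2@6, authorship .11.22
After op 5 (insert('d')): buffer="tendtend" (len 8), cursors c1@4 c2@8, authorship .111.222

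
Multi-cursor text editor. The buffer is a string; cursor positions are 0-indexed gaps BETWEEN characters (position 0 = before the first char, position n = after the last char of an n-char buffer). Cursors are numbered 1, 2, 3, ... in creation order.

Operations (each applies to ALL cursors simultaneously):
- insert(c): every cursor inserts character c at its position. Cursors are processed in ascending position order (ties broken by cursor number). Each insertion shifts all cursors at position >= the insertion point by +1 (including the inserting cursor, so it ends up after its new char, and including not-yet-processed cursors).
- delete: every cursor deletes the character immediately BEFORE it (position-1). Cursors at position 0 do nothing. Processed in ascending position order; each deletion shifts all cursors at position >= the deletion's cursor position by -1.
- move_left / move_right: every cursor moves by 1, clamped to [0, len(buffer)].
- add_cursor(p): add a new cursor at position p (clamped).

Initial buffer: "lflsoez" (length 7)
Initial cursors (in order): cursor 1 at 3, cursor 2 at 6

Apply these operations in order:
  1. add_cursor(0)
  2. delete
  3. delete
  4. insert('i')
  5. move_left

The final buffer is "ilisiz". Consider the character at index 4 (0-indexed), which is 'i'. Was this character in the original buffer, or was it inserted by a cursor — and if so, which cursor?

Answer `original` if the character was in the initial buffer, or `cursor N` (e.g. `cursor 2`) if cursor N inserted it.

After op 1 (add_cursor(0)): buffer="lflsoez" (len 7), cursors c3@0 c1@3 c2@6, authorship .......
After op 2 (delete): buffer="lfsoz" (len 5), cursors c3@0 c1@2 c2@4, authorship .....
After op 3 (delete): buffer="lsz" (len 3), cursors c3@0 c1@1 c2@2, authorship ...
After op 4 (insert('i')): buffer="ilisiz" (len 6), cursors c3@1 c1@3 c2@5, authorship 3.1.2.
After op 5 (move_left): buffer="ilisiz" (len 6), cursors c3@0 c1@2 c2@4, authorship 3.1.2.
Authorship (.=original, N=cursor N): 3 . 1 . 2 .
Index 4: author = 2

Answer: cursor 2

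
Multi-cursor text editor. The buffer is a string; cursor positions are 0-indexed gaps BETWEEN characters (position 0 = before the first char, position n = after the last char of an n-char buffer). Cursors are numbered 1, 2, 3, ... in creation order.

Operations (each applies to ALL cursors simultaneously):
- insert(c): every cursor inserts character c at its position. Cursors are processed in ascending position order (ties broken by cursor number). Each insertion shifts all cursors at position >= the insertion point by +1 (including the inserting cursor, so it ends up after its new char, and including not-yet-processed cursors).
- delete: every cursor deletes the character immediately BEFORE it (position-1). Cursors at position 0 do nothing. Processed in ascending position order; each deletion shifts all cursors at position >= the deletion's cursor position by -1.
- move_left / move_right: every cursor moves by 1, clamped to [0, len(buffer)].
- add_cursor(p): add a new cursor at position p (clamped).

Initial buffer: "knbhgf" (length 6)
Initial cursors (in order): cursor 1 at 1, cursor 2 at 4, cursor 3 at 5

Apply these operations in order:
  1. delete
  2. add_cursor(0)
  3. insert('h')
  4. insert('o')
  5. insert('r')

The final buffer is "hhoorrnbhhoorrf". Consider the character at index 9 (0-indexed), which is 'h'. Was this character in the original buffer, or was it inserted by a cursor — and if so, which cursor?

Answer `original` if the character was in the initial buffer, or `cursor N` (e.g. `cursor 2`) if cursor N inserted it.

After op 1 (delete): buffer="nbf" (len 3), cursors c1@0 c2@2 c3@2, authorship ...
After op 2 (add_cursor(0)): buffer="nbf" (len 3), cursors c1@0 c4@0 c2@2 c3@2, authorship ...
After op 3 (insert('h')): buffer="hhnbhhf" (len 7), cursors c1@2 c4@2 c2@6 c3@6, authorship 14..23.
After op 4 (insert('o')): buffer="hhoonbhhoof" (len 11), cursors c1@4 c4@4 c2@10 c3@10, authorship 1414..2323.
After op 5 (insert('r')): buffer="hhoorrnbhhoorrf" (len 15), cursors c1@6 c4@6 c2@14 c3@14, authorship 141414..232323.
Authorship (.=original, N=cursor N): 1 4 1 4 1 4 . . 2 3 2 3 2 3 .
Index 9: author = 3

Answer: cursor 3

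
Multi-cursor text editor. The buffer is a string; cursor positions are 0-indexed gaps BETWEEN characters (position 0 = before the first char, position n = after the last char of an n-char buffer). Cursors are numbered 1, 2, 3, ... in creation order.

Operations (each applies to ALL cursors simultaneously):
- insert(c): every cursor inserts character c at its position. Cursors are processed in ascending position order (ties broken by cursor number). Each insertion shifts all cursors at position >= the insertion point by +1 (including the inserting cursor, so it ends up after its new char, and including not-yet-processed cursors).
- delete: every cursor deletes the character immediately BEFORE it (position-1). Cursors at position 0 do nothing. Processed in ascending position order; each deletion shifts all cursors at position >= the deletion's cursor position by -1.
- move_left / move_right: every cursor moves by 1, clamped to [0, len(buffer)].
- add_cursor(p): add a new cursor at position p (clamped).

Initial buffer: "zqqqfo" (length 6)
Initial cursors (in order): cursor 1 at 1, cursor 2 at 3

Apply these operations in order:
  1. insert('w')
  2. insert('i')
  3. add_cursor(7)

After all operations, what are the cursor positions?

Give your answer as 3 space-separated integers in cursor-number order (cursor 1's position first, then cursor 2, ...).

After op 1 (insert('w')): buffer="zwqqwqfo" (len 8), cursors c1@2 c2@5, authorship .1..2...
After op 2 (insert('i')): buffer="zwiqqwiqfo" (len 10), cursors c1@3 c2@7, authorship .11..22...
After op 3 (add_cursor(7)): buffer="zwiqqwiqfo" (len 10), cursors c1@3 c2@7 c3@7, authorship .11..22...

Answer: 3 7 7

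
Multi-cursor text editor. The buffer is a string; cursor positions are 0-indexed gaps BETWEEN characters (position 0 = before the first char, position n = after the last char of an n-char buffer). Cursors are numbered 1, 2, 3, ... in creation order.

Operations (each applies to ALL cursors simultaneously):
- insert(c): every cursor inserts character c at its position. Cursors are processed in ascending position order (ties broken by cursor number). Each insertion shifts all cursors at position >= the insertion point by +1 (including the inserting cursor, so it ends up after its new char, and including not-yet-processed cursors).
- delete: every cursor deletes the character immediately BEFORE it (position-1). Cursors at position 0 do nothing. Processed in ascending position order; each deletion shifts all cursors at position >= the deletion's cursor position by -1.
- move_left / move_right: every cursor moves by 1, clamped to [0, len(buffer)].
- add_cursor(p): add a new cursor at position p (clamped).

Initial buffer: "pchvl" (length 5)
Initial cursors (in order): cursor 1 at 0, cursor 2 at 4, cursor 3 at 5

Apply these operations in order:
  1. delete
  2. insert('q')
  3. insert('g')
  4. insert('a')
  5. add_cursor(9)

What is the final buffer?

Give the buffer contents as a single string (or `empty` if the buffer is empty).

After op 1 (delete): buffer="pch" (len 3), cursors c1@0 c2@3 c3@3, authorship ...
After op 2 (insert('q')): buffer="qpchqq" (len 6), cursors c1@1 c2@6 c3@6, authorship 1...23
After op 3 (insert('g')): buffer="qgpchqqgg" (len 9), cursors c1@2 c2@9 c3@9, authorship 11...2323
After op 4 (insert('a')): buffer="qgapchqqggaa" (len 12), cursors c1@3 c2@12 c3@12, authorship 111...232323
After op 5 (add_cursor(9)): buffer="qgapchqqggaa" (len 12), cursors c1@3 c4@9 c2@12 c3@12, authorship 111...232323

Answer: qgapchqqggaa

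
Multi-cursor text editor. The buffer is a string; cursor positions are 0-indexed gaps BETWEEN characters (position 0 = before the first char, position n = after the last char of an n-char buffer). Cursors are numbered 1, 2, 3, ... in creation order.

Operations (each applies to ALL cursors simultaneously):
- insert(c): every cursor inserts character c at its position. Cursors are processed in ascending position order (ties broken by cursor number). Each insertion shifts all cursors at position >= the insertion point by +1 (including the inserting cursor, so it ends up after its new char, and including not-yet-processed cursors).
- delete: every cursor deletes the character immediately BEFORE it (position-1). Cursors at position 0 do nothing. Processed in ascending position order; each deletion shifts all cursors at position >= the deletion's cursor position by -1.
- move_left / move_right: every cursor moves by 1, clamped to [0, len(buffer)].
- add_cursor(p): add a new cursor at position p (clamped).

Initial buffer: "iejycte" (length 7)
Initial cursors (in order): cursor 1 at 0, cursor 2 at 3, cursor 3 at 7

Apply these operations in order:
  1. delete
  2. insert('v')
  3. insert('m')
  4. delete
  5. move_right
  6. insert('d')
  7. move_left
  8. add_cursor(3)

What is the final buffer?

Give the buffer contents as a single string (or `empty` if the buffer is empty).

After op 1 (delete): buffer="ieyct" (len 5), cursors c1@0 c2@2 c3@5, authorship .....
After op 2 (insert('v')): buffer="vievyctv" (len 8), cursors c1@1 c2@4 c3@8, authorship 1..2...3
After op 3 (insert('m')): buffer="vmievmyctvm" (len 11), cursors c1@2 c2@6 c3@11, authorship 11..22...33
After op 4 (delete): buffer="vievyctv" (len 8), cursors c1@1 c2@4 c3@8, authorship 1..2...3
After op 5 (move_right): buffer="vievyctv" (len 8), cursors c1@2 c2@5 c3@8, authorship 1..2...3
After op 6 (insert('d')): buffer="videvydctvd" (len 11), cursors c1@3 c2@7 c3@11, authorship 1.1.2.2..33
After op 7 (move_left): buffer="videvydctvd" (len 11), cursors c1@2 c2@6 c3@10, authorship 1.1.2.2..33
After op 8 (add_cursor(3)): buffer="videvydctvd" (len 11), cursors c1@2 c4@3 c2@6 c3@10, authorship 1.1.2.2..33

Answer: videvydctvd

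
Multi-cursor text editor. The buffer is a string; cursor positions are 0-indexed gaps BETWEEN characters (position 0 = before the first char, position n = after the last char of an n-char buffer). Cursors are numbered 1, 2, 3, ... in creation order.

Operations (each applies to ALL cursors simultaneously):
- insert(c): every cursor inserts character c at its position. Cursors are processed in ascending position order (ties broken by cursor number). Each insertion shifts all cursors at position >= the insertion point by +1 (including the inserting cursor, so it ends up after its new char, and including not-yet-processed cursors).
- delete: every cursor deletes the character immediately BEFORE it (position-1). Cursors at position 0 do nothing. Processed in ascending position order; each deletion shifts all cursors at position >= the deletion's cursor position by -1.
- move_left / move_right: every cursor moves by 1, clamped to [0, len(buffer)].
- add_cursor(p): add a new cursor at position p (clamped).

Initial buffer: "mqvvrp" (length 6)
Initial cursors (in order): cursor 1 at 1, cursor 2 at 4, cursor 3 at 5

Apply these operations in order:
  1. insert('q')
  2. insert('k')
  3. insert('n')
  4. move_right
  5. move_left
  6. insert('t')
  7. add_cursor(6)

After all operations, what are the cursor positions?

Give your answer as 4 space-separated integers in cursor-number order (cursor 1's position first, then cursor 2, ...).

After op 1 (insert('q')): buffer="mqqvvqrqp" (len 9), cursors c1@2 c2@6 c3@8, authorship .1...2.3.
After op 2 (insert('k')): buffer="mqkqvvqkrqkp" (len 12), cursors c1@3 c2@8 c3@11, authorship .11...22.33.
After op 3 (insert('n')): buffer="mqknqvvqknrqknp" (len 15), cursors c1@4 c2@10 c3@14, authorship .111...222.333.
After op 4 (move_right): buffer="mqknqvvqknrqknp" (len 15), cursors c1@5 c2@11 c3@15, authorship .111...222.333.
After op 5 (move_left): buffer="mqknqvvqknrqknp" (len 15), cursors c1@4 c2@10 c3@14, authorship .111...222.333.
After op 6 (insert('t')): buffer="mqkntqvvqkntrqkntp" (len 18), cursors c1@5 c2@12 c3@17, authorship .1111...2222.3333.
After op 7 (add_cursor(6)): buffer="mqkntqvvqkntrqkntp" (len 18), cursors c1@5 c4@6 c2@12 c3@17, authorship .1111...2222.3333.

Answer: 5 12 17 6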